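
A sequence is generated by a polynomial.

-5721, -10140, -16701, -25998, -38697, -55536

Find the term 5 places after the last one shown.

D1: -4419, -6561, -9297, -12699, -16839
D2: -2142, -2736, -3402, -4140
D3: -594, -666, -738
D4: -72, -72
The fourth differences are constant (-72).
-738 − 72 = -810;  -4140 − 810 = -4950;  -16839 − 4950 = -21789;  -55536 − 21789 = -77325
-810 − 72 = -882;  -4950 − 882 = -5832;  -21789 − 5832 = -27621;  -77325 − 27621 = -104946
-882 − 72 = -954;  -5832 − 954 = -6786;  -27621 − 6786 = -34407;  -104946 − 34407 = -139353
-954 − 72 = -1026;  -6786 − 1026 = -7812;  -34407 − 7812 = -42219;  -139353 − 42219 = -181572
-1026 − 72 = -1098;  -7812 − 1098 = -8910;  -42219 − 8910 = -51129;  -181572 − 51129 = -232701

-232701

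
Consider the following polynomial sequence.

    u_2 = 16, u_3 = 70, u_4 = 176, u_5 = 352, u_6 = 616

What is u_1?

D1: 54  106  176  264
D2: 52  70  88
D3: 18  18
The third differences are constant at 18.
Work back: 52 − 18 = 34;  54 − 34 = 20;  16 − 20 = -4

-4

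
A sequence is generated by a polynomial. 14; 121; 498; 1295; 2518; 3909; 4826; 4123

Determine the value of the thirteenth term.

-114202

Δ: 107 , 377 , 797 , 1223 , 1391 , 917 , -703
Δ²: 270 , 420 , 426 , 168 , -474 , -1620
Δ³: 150 , 6 , -258 , -642 , -1146
Δ⁴: -144 , -264 , -384 , -504
Δ⁵: -120 , -120 , -120
Fifth differences constant at -120.
-504 − 120 = -624;  -1146 − 624 = -1770;  -1620 − 1770 = -3390;  -703 − 3390 = -4093;  4123 − 4093 = 30
-624 − 120 = -744;  -1770 − 744 = -2514;  -3390 − 2514 = -5904;  -4093 − 5904 = -9997;  30 − 9997 = -9967
-744 − 120 = -864;  -2514 − 864 = -3378;  -5904 − 3378 = -9282;  -9997 − 9282 = -19279;  -9967 − 19279 = -29246
-864 − 120 = -984;  -3378 − 984 = -4362;  -9282 − 4362 = -13644;  -19279 − 13644 = -32923;  -29246 − 32923 = -62169
-984 − 120 = -1104;  -4362 − 1104 = -5466;  -13644 − 5466 = -19110;  -32923 − 19110 = -52033;  -62169 − 52033 = -114202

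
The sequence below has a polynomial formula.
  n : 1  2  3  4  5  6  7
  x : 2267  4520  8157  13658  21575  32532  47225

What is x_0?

990

D1: 2253, 3637, 5501, 7917, 10957, 14693
D2: 1384, 1864, 2416, 3040, 3736
D3: 480, 552, 624, 696
D4: 72, 72, 72
The fourth differences are constant at 72.
Work back: 480 − 72 = 408;  1384 − 408 = 976;  2253 − 976 = 1277;  2267 − 1277 = 990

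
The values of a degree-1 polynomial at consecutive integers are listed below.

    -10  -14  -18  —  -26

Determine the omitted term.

Using the first 3 terms:
First differences: -4, -4
Constant first difference = -4.
Extend forward: -18 − 4 = -22

-22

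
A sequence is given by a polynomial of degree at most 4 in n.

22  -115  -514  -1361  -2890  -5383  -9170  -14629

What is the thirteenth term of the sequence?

-83594

D1: -137  -399  -847  -1529  -2493  -3787  -5459
D2: -262  -448  -682  -964  -1294  -1672
D3: -186  -234  -282  -330  -378
D4: -48  -48  -48  -48
The fourth differences are constant (-48).
-378 − 48 = -426;  -1672 − 426 = -2098;  -5459 − 2098 = -7557;  -14629 − 7557 = -22186
-426 − 48 = -474;  -2098 − 474 = -2572;  -7557 − 2572 = -10129;  -22186 − 10129 = -32315
-474 − 48 = -522;  -2572 − 522 = -3094;  -10129 − 3094 = -13223;  -32315 − 13223 = -45538
-522 − 48 = -570;  -3094 − 570 = -3664;  -13223 − 3664 = -16887;  -45538 − 16887 = -62425
-570 − 48 = -618;  -3664 − 618 = -4282;  -16887 − 4282 = -21169;  -62425 − 21169 = -83594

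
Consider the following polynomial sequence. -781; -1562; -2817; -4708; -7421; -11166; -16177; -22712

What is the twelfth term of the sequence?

D1: -781, -1255, -1891, -2713, -3745, -5011, -6535
D2: -474, -636, -822, -1032, -1266, -1524
D3: -162, -186, -210, -234, -258
D4: -24, -24, -24, -24
Constant fourth difference = -24, so extend:
-258 − 24 = -282;  -1524 − 282 = -1806;  -6535 − 1806 = -8341;  -22712 − 8341 = -31053
-282 − 24 = -306;  -1806 − 306 = -2112;  -8341 − 2112 = -10453;  -31053 − 10453 = -41506
-306 − 24 = -330;  -2112 − 330 = -2442;  -10453 − 2442 = -12895;  -41506 − 12895 = -54401
-330 − 24 = -354;  -2442 − 354 = -2796;  -12895 − 2796 = -15691;  -54401 − 15691 = -70092

-70092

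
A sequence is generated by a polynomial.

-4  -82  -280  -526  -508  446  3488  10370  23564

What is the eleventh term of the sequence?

Δ: -78, -198, -246, 18, 954, 3042, 6882, 13194
Δ²: -120, -48, 264, 936, 2088, 3840, 6312
Δ³: 72, 312, 672, 1152, 1752, 2472
Δ⁴: 240, 360, 480, 600, 720
Δ⁵: 120, 120, 120, 120
Constant fifth difference = 120, so extend:
720 + 120 = 840;  2472 + 840 = 3312;  6312 + 3312 = 9624;  13194 + 9624 = 22818;  23564 + 22818 = 46382
840 + 120 = 960;  3312 + 960 = 4272;  9624 + 4272 = 13896;  22818 + 13896 = 36714;  46382 + 36714 = 83096

83096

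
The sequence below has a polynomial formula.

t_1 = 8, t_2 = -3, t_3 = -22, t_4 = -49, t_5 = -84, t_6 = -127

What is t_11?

Δ: -11, -19, -27, -35, -43
Δ²: -8, -8, -8, -8
Constant second difference = -8, so extend:
-43 − 8 = -51;  -127 − 51 = -178
-51 − 8 = -59;  -178 − 59 = -237
-59 − 8 = -67;  -237 − 67 = -304
-67 − 8 = -75;  -304 − 75 = -379
-75 − 8 = -83;  -379 − 83 = -462

-462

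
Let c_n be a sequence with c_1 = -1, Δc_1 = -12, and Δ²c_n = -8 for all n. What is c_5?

Build the table forward from the leading diagonal:
D2: -8  -8  -8  -8  -8
D1: -12  -20  -28  -36  -44
c: -1  -13  -33  -61  -97

-97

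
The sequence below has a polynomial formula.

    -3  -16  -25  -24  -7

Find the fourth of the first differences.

17

D1: -13, -9, 1, 17
D2: 4, 10, 16
D3: 6, 6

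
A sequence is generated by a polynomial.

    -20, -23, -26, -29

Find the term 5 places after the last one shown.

-3, -3, -3
The first differences are constant (-3).
-29 − 3 = -32
-32 − 3 = -35
-35 − 3 = -38
-38 − 3 = -41
-41 − 3 = -44

-44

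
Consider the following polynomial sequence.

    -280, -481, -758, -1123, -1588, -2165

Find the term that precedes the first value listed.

-143

D1: -201  -277  -365  -465  -577
D2: -76  -88  -100  -112
D3: -12  -12  -12
The third differences are constant at -12.
Work back: -76 + 12 = -64;  -201 + 64 = -137;  -280 + 137 = -143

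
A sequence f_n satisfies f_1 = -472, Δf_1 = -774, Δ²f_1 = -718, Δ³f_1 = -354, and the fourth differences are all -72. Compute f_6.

-15422

Build the table forward from the leading diagonal:
D4: -72  -72  -72  -72  -72  -72
D3: -354  -426  -498  -570  -642  -714
D2: -718  -1072  -1498  -1996  -2566  -3208
D1: -774  -1492  -2564  -4062  -6058  -8624
f: -472  -1246  -2738  -5302  -9364  -15422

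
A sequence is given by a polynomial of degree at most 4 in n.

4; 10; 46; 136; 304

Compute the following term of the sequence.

574

Δ: 6 , 36 , 90 , 168
Δ²: 30 , 54 , 78
Δ³: 24 , 24
Constant third difference = 24, so extend:
78 + 24 = 102;  168 + 102 = 270;  304 + 270 = 574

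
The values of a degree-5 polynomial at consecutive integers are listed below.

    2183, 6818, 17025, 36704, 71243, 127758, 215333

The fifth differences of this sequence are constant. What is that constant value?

First differences: 4635, 10207, 19679, 34539, 56515, 87575
Second differences: 5572, 9472, 14860, 21976, 31060
Third differences: 3900, 5388, 7116, 9084
Fourth differences: 1488, 1728, 1968
Fifth differences: 240, 240

240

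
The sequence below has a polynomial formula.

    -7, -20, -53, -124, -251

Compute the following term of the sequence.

-452

First differences: -13, -33, -71, -127
Second differences: -20, -38, -56
Third differences: -18, -18
The third differences are constant (-18).
-56 − 18 = -74;  -127 − 74 = -201;  -251 − 201 = -452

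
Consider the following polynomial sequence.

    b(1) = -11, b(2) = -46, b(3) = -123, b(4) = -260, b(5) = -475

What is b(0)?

0

First differences: -35, -77, -137, -215
Second differences: -42, -60, -78
Third differences: -18, -18
The third differences are constant at -18.
Work back: -42 + 18 = -24;  -35 + 24 = -11;  -11 + 11 = 0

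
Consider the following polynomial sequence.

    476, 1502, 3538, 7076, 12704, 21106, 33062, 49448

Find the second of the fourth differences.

D1: 1026, 2036, 3538, 5628, 8402, 11956, 16386
D2: 1010, 1502, 2090, 2774, 3554, 4430
D3: 492, 588, 684, 780, 876
D4: 96, 96, 96, 96

96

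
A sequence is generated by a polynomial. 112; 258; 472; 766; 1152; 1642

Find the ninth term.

146  214  294  386  490
68  80  92  104
12  12  12
The third differences are constant (12).
104 + 12 = 116;  490 + 116 = 606;  1642 + 606 = 2248
116 + 12 = 128;  606 + 128 = 734;  2248 + 734 = 2982
128 + 12 = 140;  734 + 140 = 874;  2982 + 874 = 3856

3856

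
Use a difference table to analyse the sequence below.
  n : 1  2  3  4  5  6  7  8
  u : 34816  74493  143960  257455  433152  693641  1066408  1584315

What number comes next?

2286080

39677, 69467, 113495, 175697, 260489, 372767, 517907
29790, 44028, 62202, 84792, 112278, 145140
14238, 18174, 22590, 27486, 32862
3936, 4416, 4896, 5376
480, 480, 480
Fifth differences constant at 480.
5376 + 480 = 5856;  32862 + 5856 = 38718;  145140 + 38718 = 183858;  517907 + 183858 = 701765;  1584315 + 701765 = 2286080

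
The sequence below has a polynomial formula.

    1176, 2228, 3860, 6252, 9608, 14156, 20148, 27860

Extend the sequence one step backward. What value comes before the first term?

548

D1: 1052  1632  2392  3356  4548  5992  7712
D2: 580  760  964  1192  1444  1720
D3: 180  204  228  252  276
D4: 24  24  24  24
The fourth differences are constant at 24.
Work back: 180 − 24 = 156;  580 − 156 = 424;  1052 − 424 = 628;  1176 − 628 = 548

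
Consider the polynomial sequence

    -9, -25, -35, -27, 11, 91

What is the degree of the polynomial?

3

-16, -10, 8, 38, 80
6, 18, 30, 42
12, 12, 12
The third differences are constant, so the polynomial has degree 3.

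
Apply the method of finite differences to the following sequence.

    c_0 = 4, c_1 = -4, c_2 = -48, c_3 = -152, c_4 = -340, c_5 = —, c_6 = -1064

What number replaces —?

Using the first 5 terms:
Δ: -8  -44  -104  -188
Δ²: -36  -60  -84
Δ³: -24  -24
Constant third difference = -24.
Extend forward: -84 − 24 = -108;  -188 − 108 = -296;  -340 − 296 = -636

-636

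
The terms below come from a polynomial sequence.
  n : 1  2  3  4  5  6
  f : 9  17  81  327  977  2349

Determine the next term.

4857

D1: 8  64  246  650  1372
D2: 56  182  404  722
D3: 126  222  318
D4: 96  96
Fourth differences constant at 96.
318 + 96 = 414;  722 + 414 = 1136;  1372 + 1136 = 2508;  2349 + 2508 = 4857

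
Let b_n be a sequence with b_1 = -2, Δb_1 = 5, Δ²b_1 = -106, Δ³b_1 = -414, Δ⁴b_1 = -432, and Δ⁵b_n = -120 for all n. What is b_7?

Build the table forward from the leading diagonal:
Fifth differences: -120, -120, -120, -120, -120, -120, -120
Fourth differences: -432, -552, -672, -792, -912, -1032, -1152
Third differences: -414, -846, -1398, -2070, -2862, -3774, -4806
Second differences: -106, -520, -1366, -2764, -4834, -7696, -11470
First differences: 5, -101, -621, -1987, -4751, -9585, -17281
b: -2, 3, -98, -719, -2706, -7457, -17042

-17042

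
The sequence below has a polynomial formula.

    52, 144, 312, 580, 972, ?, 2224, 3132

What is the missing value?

1512

Using the first 5 terms:
92  168  268  392
76  100  124
24  24
Constant third difference = 24.
Extend forward: 124 + 24 = 148;  392 + 148 = 540;  972 + 540 = 1512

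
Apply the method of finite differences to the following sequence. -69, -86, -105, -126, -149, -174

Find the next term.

Δ: -17 , -19 , -21 , -23 , -25
Δ²: -2 , -2 , -2 , -2
Second differences constant at -2.
-25 − 2 = -27;  -174 − 27 = -201

-201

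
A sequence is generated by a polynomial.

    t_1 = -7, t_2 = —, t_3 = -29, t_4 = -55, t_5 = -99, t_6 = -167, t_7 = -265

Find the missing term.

-15

Using the last 5 terms:
-26, -44, -68, -98
-18, -24, -30
-6, -6
Constant third difference = -6.
Extend backward: -18 + 6 = -12;  -26 + 12 = -14;  -29 + 14 = -15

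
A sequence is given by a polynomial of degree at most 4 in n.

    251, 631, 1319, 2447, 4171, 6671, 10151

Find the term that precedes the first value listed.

380  688  1128  1724  2500  3480
308  440  596  776  980
132  156  180  204
24  24  24
The fourth differences are constant at 24.
Work back: 132 − 24 = 108;  308 − 108 = 200;  380 − 200 = 180;  251 − 180 = 71

71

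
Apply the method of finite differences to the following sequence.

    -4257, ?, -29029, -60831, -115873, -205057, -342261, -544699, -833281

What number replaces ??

-12181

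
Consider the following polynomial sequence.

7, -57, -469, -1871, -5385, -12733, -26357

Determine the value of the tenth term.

-142625

-64 , -412 , -1402 , -3514 , -7348 , -13624
-348 , -990 , -2112 , -3834 , -6276
-642 , -1122 , -1722 , -2442
-480 , -600 , -720
-120 , -120
Constant fifth difference = -120, so extend:
-720 − 120 = -840;  -2442 − 840 = -3282;  -6276 − 3282 = -9558;  -13624 − 9558 = -23182;  -26357 − 23182 = -49539
-840 − 120 = -960;  -3282 − 960 = -4242;  -9558 − 4242 = -13800;  -23182 − 13800 = -36982;  -49539 − 36982 = -86521
-960 − 120 = -1080;  -4242 − 1080 = -5322;  -13800 − 5322 = -19122;  -36982 − 19122 = -56104;  -86521 − 56104 = -142625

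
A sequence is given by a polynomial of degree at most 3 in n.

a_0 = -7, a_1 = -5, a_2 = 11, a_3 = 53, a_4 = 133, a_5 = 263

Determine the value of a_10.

Δ: 2 , 16 , 42 , 80 , 130
Δ²: 14 , 26 , 38 , 50
Δ³: 12 , 12 , 12
The third differences are constant (12).
50 + 12 = 62;  130 + 62 = 192;  263 + 192 = 455
62 + 12 = 74;  192 + 74 = 266;  455 + 266 = 721
74 + 12 = 86;  266 + 86 = 352;  721 + 352 = 1073
86 + 12 = 98;  352 + 98 = 450;  1073 + 450 = 1523
98 + 12 = 110;  450 + 110 = 560;  1523 + 560 = 2083

2083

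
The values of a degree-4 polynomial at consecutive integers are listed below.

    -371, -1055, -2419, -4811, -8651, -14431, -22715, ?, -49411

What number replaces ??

Using the first 7 terms:
-684  -1364  -2392  -3840  -5780  -8284
-680  -1028  -1448  -1940  -2504
-348  -420  -492  -564
-72  -72  -72
Constant fourth difference = -72.
Extend forward: -564 − 72 = -636;  -2504 − 636 = -3140;  -8284 − 3140 = -11424;  -22715 − 11424 = -34139

-34139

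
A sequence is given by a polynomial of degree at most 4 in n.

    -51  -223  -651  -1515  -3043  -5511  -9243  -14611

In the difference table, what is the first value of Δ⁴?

Δ: -172, -428, -864, -1528, -2468, -3732, -5368
Δ²: -256, -436, -664, -940, -1264, -1636
Δ³: -180, -228, -276, -324, -372
Δ⁴: -48, -48, -48, -48

-48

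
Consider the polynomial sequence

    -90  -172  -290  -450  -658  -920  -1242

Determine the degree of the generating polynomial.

Δ: -82, -118, -160, -208, -262, -322
Δ²: -36, -42, -48, -54, -60
Δ³: -6, -6, -6, -6
The third differences are constant, so the polynomial has degree 3.

3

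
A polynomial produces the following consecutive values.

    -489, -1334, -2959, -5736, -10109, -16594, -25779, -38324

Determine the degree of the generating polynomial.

D1: -845, -1625, -2777, -4373, -6485, -9185, -12545
D2: -780, -1152, -1596, -2112, -2700, -3360
D3: -372, -444, -516, -588, -660
D4: -72, -72, -72, -72
The fourth differences are constant, so the polynomial has degree 4.

4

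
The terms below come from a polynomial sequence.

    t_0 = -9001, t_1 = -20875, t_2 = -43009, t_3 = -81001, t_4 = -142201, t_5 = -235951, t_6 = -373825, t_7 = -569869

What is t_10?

D1: -11874 , -22134 , -37992 , -61200 , -93750 , -137874 , -196044
D2: -10260 , -15858 , -23208 , -32550 , -44124 , -58170
D3: -5598 , -7350 , -9342 , -11574 , -14046
D4: -1752 , -1992 , -2232 , -2472
D5: -240 , -240 , -240
Fifth differences constant at -240.
-2472 − 240 = -2712;  -14046 − 2712 = -16758;  -58170 − 16758 = -74928;  -196044 − 74928 = -270972;  -569869 − 270972 = -840841
-2712 − 240 = -2952;  -16758 − 2952 = -19710;  -74928 − 19710 = -94638;  -270972 − 94638 = -365610;  -840841 − 365610 = -1206451
-2952 − 240 = -3192;  -19710 − 3192 = -22902;  -94638 − 22902 = -117540;  -365610 − 117540 = -483150;  -1206451 − 483150 = -1689601

-1689601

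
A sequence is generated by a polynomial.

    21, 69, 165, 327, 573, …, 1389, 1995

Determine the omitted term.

921

Using the first 5 terms:
First differences: 48, 96, 162, 246
Second differences: 48, 66, 84
Third differences: 18, 18
Constant third difference = 18.
Extend forward: 84 + 18 = 102;  246 + 102 = 348;  573 + 348 = 921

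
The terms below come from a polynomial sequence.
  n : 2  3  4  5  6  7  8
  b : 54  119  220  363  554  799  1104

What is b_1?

Δ: 65, 101, 143, 191, 245, 305
Δ²: 36, 42, 48, 54, 60
Δ³: 6, 6, 6, 6
The third differences are constant at 6.
Work back: 36 − 6 = 30;  65 − 30 = 35;  54 − 35 = 19

19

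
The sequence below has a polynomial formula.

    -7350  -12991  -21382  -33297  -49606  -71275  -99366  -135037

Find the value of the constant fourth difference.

D1: -5641, -8391, -11915, -16309, -21669, -28091, -35671
D2: -2750, -3524, -4394, -5360, -6422, -7580
D3: -774, -870, -966, -1062, -1158
D4: -96, -96, -96, -96

-96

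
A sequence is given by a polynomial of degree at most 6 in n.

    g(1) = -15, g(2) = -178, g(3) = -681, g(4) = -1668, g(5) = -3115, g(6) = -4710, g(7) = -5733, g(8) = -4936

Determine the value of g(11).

First differences: -163, -503, -987, -1447, -1595, -1023, 797
Second differences: -340, -484, -460, -148, 572, 1820
Third differences: -144, 24, 312, 720, 1248
Fourth differences: 168, 288, 408, 528
Fifth differences: 120, 120, 120
Fifth differences constant at 120.
528 + 120 = 648;  1248 + 648 = 1896;  1820 + 1896 = 3716;  797 + 3716 = 4513;  -4936 + 4513 = -423
648 + 120 = 768;  1896 + 768 = 2664;  3716 + 2664 = 6380;  4513 + 6380 = 10893;  -423 + 10893 = 10470
768 + 120 = 888;  2664 + 888 = 3552;  6380 + 3552 = 9932;  10893 + 9932 = 20825;  10470 + 20825 = 31295

31295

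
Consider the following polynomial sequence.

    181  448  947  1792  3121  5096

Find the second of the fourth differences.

24

D1: 267, 499, 845, 1329, 1975
D2: 232, 346, 484, 646
D3: 114, 138, 162
D4: 24, 24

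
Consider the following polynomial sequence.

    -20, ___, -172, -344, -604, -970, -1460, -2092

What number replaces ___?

Using the last 6 terms:
First differences: -172  -260  -366  -490  -632
Second differences: -88  -106  -124  -142
Third differences: -18  -18  -18
Constant third difference = -18.
Extend backward: -88 + 18 = -70;  -172 + 70 = -102;  -172 + 102 = -70

-70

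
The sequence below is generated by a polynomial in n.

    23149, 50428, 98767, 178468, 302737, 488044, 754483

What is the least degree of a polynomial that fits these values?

Δ: 27279, 48339, 79701, 124269, 185307, 266439
Δ²: 21060, 31362, 44568, 61038, 81132
Δ³: 10302, 13206, 16470, 20094
Δ⁴: 2904, 3264, 3624
Δ⁵: 360, 360
The fifth differences are constant, so the polynomial has degree 5.

5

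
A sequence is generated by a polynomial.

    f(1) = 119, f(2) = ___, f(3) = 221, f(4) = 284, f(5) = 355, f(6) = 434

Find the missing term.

Using the last 4 terms:
Δ: 63  71  79
Δ²: 8  8
Constant second difference = 8.
Extend backward: 63 − 8 = 55;  221 − 55 = 166

166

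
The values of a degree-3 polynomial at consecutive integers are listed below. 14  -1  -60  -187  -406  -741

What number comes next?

First differences: -15, -59, -127, -219, -335
Second differences: -44, -68, -92, -116
Third differences: -24, -24, -24
Constant third difference = -24, so extend:
-116 − 24 = -140;  -335 − 140 = -475;  -741 − 475 = -1216

-1216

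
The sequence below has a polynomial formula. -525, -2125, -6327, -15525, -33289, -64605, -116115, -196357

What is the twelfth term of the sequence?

First differences: -1600, -4202, -9198, -17764, -31316, -51510, -80242
Second differences: -2602, -4996, -8566, -13552, -20194, -28732
Third differences: -2394, -3570, -4986, -6642, -8538
Fourth differences: -1176, -1416, -1656, -1896
Fifth differences: -240, -240, -240
The fifth differences are constant (-240).
-1896 − 240 = -2136;  -8538 − 2136 = -10674;  -28732 − 10674 = -39406;  -80242 − 39406 = -119648;  -196357 − 119648 = -316005
-2136 − 240 = -2376;  -10674 − 2376 = -13050;  -39406 − 13050 = -52456;  -119648 − 52456 = -172104;  -316005 − 172104 = -488109
-2376 − 240 = -2616;  -13050 − 2616 = -15666;  -52456 − 15666 = -68122;  -172104 − 68122 = -240226;  -488109 − 240226 = -728335
-2616 − 240 = -2856;  -15666 − 2856 = -18522;  -68122 − 18522 = -86644;  -240226 − 86644 = -326870;  -728335 − 326870 = -1055205

-1055205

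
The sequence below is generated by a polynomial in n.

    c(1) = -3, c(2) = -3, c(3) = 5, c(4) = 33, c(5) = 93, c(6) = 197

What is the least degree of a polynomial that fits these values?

3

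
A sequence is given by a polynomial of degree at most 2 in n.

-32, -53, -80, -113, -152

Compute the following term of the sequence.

First differences: -21, -27, -33, -39
Second differences: -6, -6, -6
Constant second difference = -6, so extend:
-39 − 6 = -45;  -152 − 45 = -197

-197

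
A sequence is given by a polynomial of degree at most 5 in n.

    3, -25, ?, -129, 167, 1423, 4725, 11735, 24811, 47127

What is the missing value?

-95

Using the last 7 terms:
First differences: 296  1256  3302  7010  13076  22316
Second differences: 960  2046  3708  6066  9240
Third differences: 1086  1662  2358  3174
Fourth differences: 576  696  816
Fifth differences: 120  120
Constant fifth difference = 120.
Extend backward: 576 − 120 = 456;  1086 − 456 = 630;  960 − 630 = 330;  296 − 330 = -34;  -129 + 34 = -95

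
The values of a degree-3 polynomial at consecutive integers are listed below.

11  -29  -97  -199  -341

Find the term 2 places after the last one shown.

Δ: -40  -68  -102  -142
Δ²: -28  -34  -40
Δ³: -6  -6
Constant third difference = -6, so extend:
-40 − 6 = -46;  -142 − 46 = -188;  -341 − 188 = -529
-46 − 6 = -52;  -188 − 52 = -240;  -529 − 240 = -769

-769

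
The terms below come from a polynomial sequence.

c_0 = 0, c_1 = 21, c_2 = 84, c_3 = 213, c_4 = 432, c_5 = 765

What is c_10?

D1: 21 , 63 , 129 , 219 , 333
D2: 42 , 66 , 90 , 114
D3: 24 , 24 , 24
Constant third difference = 24, so extend:
114 + 24 = 138;  333 + 138 = 471;  765 + 471 = 1236
138 + 24 = 162;  471 + 162 = 633;  1236 + 633 = 1869
162 + 24 = 186;  633 + 186 = 819;  1869 + 819 = 2688
186 + 24 = 210;  819 + 210 = 1029;  2688 + 1029 = 3717
210 + 24 = 234;  1029 + 234 = 1263;  3717 + 1263 = 4980

4980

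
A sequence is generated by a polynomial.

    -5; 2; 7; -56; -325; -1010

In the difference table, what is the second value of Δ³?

-138

D1: 7, 5, -63, -269, -685
D2: -2, -68, -206, -416
D3: -66, -138, -210
D4: -72, -72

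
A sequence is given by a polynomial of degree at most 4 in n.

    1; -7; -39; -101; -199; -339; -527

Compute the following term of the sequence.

-769

Δ: -8, -32, -62, -98, -140, -188
Δ²: -24, -30, -36, -42, -48
Δ³: -6, -6, -6, -6
The third differences are constant (-6).
-48 − 6 = -54;  -188 − 54 = -242;  -527 − 242 = -769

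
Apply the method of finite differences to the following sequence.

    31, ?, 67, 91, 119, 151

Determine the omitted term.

47

Using the last 4 terms:
24, 28, 32
4, 4
Constant second difference = 4.
Extend backward: 24 − 4 = 20;  67 − 20 = 47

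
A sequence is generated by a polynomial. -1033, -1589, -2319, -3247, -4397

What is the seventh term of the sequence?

-7459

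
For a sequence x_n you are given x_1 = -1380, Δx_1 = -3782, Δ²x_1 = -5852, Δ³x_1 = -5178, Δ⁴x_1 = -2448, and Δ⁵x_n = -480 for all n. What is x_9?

-683700

Build the table forward from the leading diagonal:
Δ⁵: -480  -480  -480  -480  -480  -480  -480  -480  -480
Δ⁴: -2448  -2928  -3408  -3888  -4368  -4848  -5328  -5808  -6288
Δ³: -5178  -7626  -10554  -13962  -17850  -22218  -27066  -32394  -38202
Δ²: -5852  -11030  -18656  -29210  -43172  -61022  -83240  -110306  -142700
Δ: -3782  -9634  -20664  -39320  -68530  -111702  -172724  -255964  -366270
x: -1380  -5162  -14796  -35460  -74780  -143310  -255012  -427736  -683700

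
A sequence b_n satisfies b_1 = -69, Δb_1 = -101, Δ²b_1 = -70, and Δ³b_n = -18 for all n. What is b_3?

-341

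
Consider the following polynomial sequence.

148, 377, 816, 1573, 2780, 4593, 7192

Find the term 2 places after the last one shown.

Δ: 229, 439, 757, 1207, 1813, 2599
Δ²: 210, 318, 450, 606, 786
Δ³: 108, 132, 156, 180
Δ⁴: 24, 24, 24
Constant fourth difference = 24, so extend:
180 + 24 = 204;  786 + 204 = 990;  2599 + 990 = 3589;  7192 + 3589 = 10781
204 + 24 = 228;  990 + 228 = 1218;  3589 + 1218 = 4807;  10781 + 4807 = 15588

15588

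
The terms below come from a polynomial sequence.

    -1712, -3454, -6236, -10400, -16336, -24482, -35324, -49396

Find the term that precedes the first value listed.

-716

First differences: -1742, -2782, -4164, -5936, -8146, -10842, -14072
Second differences: -1040, -1382, -1772, -2210, -2696, -3230
Third differences: -342, -390, -438, -486, -534
Fourth differences: -48, -48, -48, -48
The fourth differences are constant at -48.
Work back: -342 + 48 = -294;  -1040 + 294 = -746;  -1742 + 746 = -996;  -1712 + 996 = -716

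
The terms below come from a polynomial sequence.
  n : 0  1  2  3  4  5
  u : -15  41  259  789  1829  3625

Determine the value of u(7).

Δ: 56, 218, 530, 1040, 1796
Δ²: 162, 312, 510, 756
Δ³: 150, 198, 246
Δ⁴: 48, 48
The fourth differences are constant (48).
246 + 48 = 294;  756 + 294 = 1050;  1796 + 1050 = 2846;  3625 + 2846 = 6471
294 + 48 = 342;  1050 + 342 = 1392;  2846 + 1392 = 4238;  6471 + 4238 = 10709

10709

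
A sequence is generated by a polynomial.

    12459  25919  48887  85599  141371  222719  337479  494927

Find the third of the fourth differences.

1320

First differences: 13460, 22968, 36712, 55772, 81348, 114760, 157448
Second differences: 9508, 13744, 19060, 25576, 33412, 42688
Third differences: 4236, 5316, 6516, 7836, 9276
Fourth differences: 1080, 1200, 1320, 1440
Fifth differences: 120, 120, 120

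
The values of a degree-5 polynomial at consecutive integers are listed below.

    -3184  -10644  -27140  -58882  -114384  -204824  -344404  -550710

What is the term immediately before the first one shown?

-494

First differences: -7460, -16496, -31742, -55502, -90440, -139580, -206306
Second differences: -9036, -15246, -23760, -34938, -49140, -66726
Third differences: -6210, -8514, -11178, -14202, -17586
Fourth differences: -2304, -2664, -3024, -3384
Fifth differences: -360, -360, -360
The fifth differences are constant at -360.
Work back: -2304 + 360 = -1944;  -6210 + 1944 = -4266;  -9036 + 4266 = -4770;  -7460 + 4770 = -2690;  -3184 + 2690 = -494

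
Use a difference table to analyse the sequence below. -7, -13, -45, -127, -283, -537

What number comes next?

-913

-6, -32, -82, -156, -254
-26, -50, -74, -98
-24, -24, -24
The third differences are constant (-24).
-98 − 24 = -122;  -254 − 122 = -376;  -537 − 376 = -913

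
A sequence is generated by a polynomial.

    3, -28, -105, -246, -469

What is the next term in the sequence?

D1: -31 , -77 , -141 , -223
D2: -46 , -64 , -82
D3: -18 , -18
Third differences constant at -18.
-82 − 18 = -100;  -223 − 100 = -323;  -469 − 323 = -792

-792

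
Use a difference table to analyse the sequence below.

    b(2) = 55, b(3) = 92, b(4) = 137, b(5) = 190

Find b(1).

37  45  53
8  8
The second differences are constant at 8.
Work back: 37 − 8 = 29;  55 − 29 = 26

26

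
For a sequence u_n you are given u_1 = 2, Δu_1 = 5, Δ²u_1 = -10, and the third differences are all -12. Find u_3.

2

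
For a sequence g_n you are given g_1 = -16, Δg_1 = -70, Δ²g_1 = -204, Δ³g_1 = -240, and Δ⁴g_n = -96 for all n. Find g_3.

Build the table forward from the leading diagonal:
D4: -96  -96  -96
D3: -240  -336  -432
D2: -204  -444  -780
D1: -70  -274  -718
g: -16  -86  -360

-360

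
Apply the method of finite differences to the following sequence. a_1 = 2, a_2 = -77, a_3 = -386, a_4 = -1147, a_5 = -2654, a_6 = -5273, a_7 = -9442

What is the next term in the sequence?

First differences: -79, -309, -761, -1507, -2619, -4169
Second differences: -230, -452, -746, -1112, -1550
Third differences: -222, -294, -366, -438
Fourth differences: -72, -72, -72
Constant fourth difference = -72, so extend:
-438 − 72 = -510;  -1550 − 510 = -2060;  -4169 − 2060 = -6229;  -9442 − 6229 = -15671

-15671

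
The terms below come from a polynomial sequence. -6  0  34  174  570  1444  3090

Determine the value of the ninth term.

10234

6, 34, 140, 396, 874, 1646
28, 106, 256, 478, 772
78, 150, 222, 294
72, 72, 72
The fourth differences are constant (72).
294 + 72 = 366;  772 + 366 = 1138;  1646 + 1138 = 2784;  3090 + 2784 = 5874
366 + 72 = 438;  1138 + 438 = 1576;  2784 + 1576 = 4360;  5874 + 4360 = 10234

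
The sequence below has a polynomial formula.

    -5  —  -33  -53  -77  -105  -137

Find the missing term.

-17

Using the last 5 terms:
-20, -24, -28, -32
-4, -4, -4
Constant second difference = -4.
Extend backward: -20 + 4 = -16;  -33 + 16 = -17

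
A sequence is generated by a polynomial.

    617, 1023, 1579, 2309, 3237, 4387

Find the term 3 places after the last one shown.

9409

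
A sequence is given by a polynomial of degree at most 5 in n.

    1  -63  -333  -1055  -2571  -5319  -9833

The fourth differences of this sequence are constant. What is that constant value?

-96

Δ: -64, -270, -722, -1516, -2748, -4514
Δ²: -206, -452, -794, -1232, -1766
Δ³: -246, -342, -438, -534
Δ⁴: -96, -96, -96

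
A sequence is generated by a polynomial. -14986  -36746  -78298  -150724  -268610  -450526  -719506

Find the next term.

First differences: -21760, -41552, -72426, -117886, -181916, -268980
Second differences: -19792, -30874, -45460, -64030, -87064
Third differences: -11082, -14586, -18570, -23034
Fourth differences: -3504, -3984, -4464
Fifth differences: -480, -480
The fifth differences are constant (-480).
-4464 − 480 = -4944;  -23034 − 4944 = -27978;  -87064 − 27978 = -115042;  -268980 − 115042 = -384022;  -719506 − 384022 = -1103528

-1103528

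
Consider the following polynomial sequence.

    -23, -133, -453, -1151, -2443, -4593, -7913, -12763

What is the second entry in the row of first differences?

D1: -110, -320, -698, -1292, -2150, -3320, -4850
D2: -210, -378, -594, -858, -1170, -1530
D3: -168, -216, -264, -312, -360
D4: -48, -48, -48, -48

-320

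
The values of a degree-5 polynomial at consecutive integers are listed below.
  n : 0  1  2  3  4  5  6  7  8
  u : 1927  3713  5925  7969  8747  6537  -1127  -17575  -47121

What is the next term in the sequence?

-95183

D1: 1786, 2212, 2044, 778, -2210, -7664, -16448, -29546
D2: 426, -168, -1266, -2988, -5454, -8784, -13098
D3: -594, -1098, -1722, -2466, -3330, -4314
D4: -504, -624, -744, -864, -984
D5: -120, -120, -120, -120
Constant fifth difference = -120, so extend:
-984 − 120 = -1104;  -4314 − 1104 = -5418;  -13098 − 5418 = -18516;  -29546 − 18516 = -48062;  -47121 − 48062 = -95183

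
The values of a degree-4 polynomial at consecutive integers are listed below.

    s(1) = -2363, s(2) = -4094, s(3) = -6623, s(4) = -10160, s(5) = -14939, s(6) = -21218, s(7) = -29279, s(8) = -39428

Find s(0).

-1731  -2529  -3537  -4779  -6279  -8061  -10149
-798  -1008  -1242  -1500  -1782  -2088
-210  -234  -258  -282  -306
-24  -24  -24  -24
The fourth differences are constant at -24.
Work back: -210 + 24 = -186;  -798 + 186 = -612;  -1731 + 612 = -1119;  -2363 + 1119 = -1244

-1244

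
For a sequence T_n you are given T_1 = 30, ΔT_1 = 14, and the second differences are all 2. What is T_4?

Build the table forward from the leading diagonal:
D2: 2  2  2  2
D1: 14  16  18  20
T: 30  44  60  78

78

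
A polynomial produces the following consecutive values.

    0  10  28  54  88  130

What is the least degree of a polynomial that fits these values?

2

First differences: 10, 18, 26, 34, 42
Second differences: 8, 8, 8, 8
The second differences are constant, so the polynomial has degree 2.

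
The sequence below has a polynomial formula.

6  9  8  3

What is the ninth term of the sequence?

3  -1  -5
-4  -4
The second differences are constant (-4).
-5 − 4 = -9;  3 − 9 = -6
-9 − 4 = -13;  -6 − 13 = -19
-13 − 4 = -17;  -19 − 17 = -36
-17 − 4 = -21;  -36 − 21 = -57
-21 − 4 = -25;  -57 − 25 = -82

-82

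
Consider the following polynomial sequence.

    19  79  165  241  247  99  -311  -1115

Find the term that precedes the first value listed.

-3

Δ: 60, 86, 76, 6, -148, -410, -804
Δ²: 26, -10, -70, -154, -262, -394
Δ³: -36, -60, -84, -108, -132
Δ⁴: -24, -24, -24, -24
The fourth differences are constant at -24.
Work back: -36 + 24 = -12;  26 + 12 = 38;  60 − 38 = 22;  19 − 22 = -3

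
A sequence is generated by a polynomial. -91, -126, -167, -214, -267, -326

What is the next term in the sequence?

Δ: -35 , -41 , -47 , -53 , -59
Δ²: -6 , -6 , -6 , -6
The second differences are constant (-6).
-59 − 6 = -65;  -326 − 65 = -391

-391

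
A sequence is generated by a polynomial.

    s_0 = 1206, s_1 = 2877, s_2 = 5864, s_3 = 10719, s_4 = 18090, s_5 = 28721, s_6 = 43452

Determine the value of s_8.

89054

D1: 1671, 2987, 4855, 7371, 10631, 14731
D2: 1316, 1868, 2516, 3260, 4100
D3: 552, 648, 744, 840
D4: 96, 96, 96
The fourth differences are constant (96).
840 + 96 = 936;  4100 + 936 = 5036;  14731 + 5036 = 19767;  43452 + 19767 = 63219
936 + 96 = 1032;  5036 + 1032 = 6068;  19767 + 6068 = 25835;  63219 + 25835 = 89054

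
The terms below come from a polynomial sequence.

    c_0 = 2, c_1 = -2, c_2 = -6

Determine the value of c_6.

-22

-4  -4
First differences constant at -4.
-6 − 4 = -10
-10 − 4 = -14
-14 − 4 = -18
-18 − 4 = -22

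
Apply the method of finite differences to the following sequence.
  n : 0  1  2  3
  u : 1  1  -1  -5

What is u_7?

Δ: 0, -2, -4
Δ²: -2, -2
Second differences constant at -2.
-4 − 2 = -6;  -5 − 6 = -11
-6 − 2 = -8;  -11 − 8 = -19
-8 − 2 = -10;  -19 − 10 = -29
-10 − 2 = -12;  -29 − 12 = -41

-41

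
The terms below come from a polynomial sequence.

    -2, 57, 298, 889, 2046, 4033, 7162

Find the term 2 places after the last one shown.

18334

59, 241, 591, 1157, 1987, 3129
182, 350, 566, 830, 1142
168, 216, 264, 312
48, 48, 48
Fourth differences constant at 48.
312 + 48 = 360;  1142 + 360 = 1502;  3129 + 1502 = 4631;  7162 + 4631 = 11793
360 + 48 = 408;  1502 + 408 = 1910;  4631 + 1910 = 6541;  11793 + 6541 = 18334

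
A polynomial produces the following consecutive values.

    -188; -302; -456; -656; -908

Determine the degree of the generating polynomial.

D1: -114, -154, -200, -252
D2: -40, -46, -52
D3: -6, -6
The third differences are constant, so the polynomial has degree 3.

3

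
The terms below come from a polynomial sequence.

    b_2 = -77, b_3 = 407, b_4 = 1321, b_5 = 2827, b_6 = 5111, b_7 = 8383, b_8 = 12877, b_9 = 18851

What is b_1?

Δ: 484, 914, 1506, 2284, 3272, 4494, 5974
Δ²: 430, 592, 778, 988, 1222, 1480
Δ³: 162, 186, 210, 234, 258
Δ⁴: 24, 24, 24, 24
The fourth differences are constant at 24.
Work back: 162 − 24 = 138;  430 − 138 = 292;  484 − 292 = 192;  -77 − 192 = -269

-269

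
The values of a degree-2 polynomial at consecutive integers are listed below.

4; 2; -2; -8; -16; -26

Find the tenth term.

First differences: -2 , -4 , -6 , -8 , -10
Second differences: -2 , -2 , -2 , -2
The second differences are constant (-2).
-10 − 2 = -12;  -26 − 12 = -38
-12 − 2 = -14;  -38 − 14 = -52
-14 − 2 = -16;  -52 − 16 = -68
-16 − 2 = -18;  -68 − 18 = -86

-86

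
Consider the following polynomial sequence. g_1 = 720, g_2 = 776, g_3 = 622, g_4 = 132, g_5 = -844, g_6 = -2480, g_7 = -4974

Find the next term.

-8548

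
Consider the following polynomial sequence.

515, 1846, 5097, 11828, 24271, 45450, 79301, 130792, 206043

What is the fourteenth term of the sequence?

1248658

1331, 3251, 6731, 12443, 21179, 33851, 51491, 75251
1920, 3480, 5712, 8736, 12672, 17640, 23760
1560, 2232, 3024, 3936, 4968, 6120
672, 792, 912, 1032, 1152
120, 120, 120, 120
Constant fifth difference = 120, so extend:
1152 + 120 = 1272;  6120 + 1272 = 7392;  23760 + 7392 = 31152;  75251 + 31152 = 106403;  206043 + 106403 = 312446
1272 + 120 = 1392;  7392 + 1392 = 8784;  31152 + 8784 = 39936;  106403 + 39936 = 146339;  312446 + 146339 = 458785
1392 + 120 = 1512;  8784 + 1512 = 10296;  39936 + 10296 = 50232;  146339 + 50232 = 196571;  458785 + 196571 = 655356
1512 + 120 = 1632;  10296 + 1632 = 11928;  50232 + 11928 = 62160;  196571 + 62160 = 258731;  655356 + 258731 = 914087
1632 + 120 = 1752;  11928 + 1752 = 13680;  62160 + 13680 = 75840;  258731 + 75840 = 334571;  914087 + 334571 = 1248658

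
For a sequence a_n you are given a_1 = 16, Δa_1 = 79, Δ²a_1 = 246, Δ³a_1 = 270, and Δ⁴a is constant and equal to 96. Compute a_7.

Build the table forward from the leading diagonal:
D4: 96  96  96  96  96  96  96
D3: 270  366  462  558  654  750  846
D2: 246  516  882  1344  1902  2556  3306
D1: 79  325  841  1723  3067  4969  7525
a: 16  95  420  1261  2984  6051  11020

11020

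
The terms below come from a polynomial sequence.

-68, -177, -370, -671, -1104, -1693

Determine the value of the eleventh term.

-7818

Δ: -109 , -193 , -301 , -433 , -589
Δ²: -84 , -108 , -132 , -156
Δ³: -24 , -24 , -24
Third differences constant at -24.
-156 − 24 = -180;  -589 − 180 = -769;  -1693 − 769 = -2462
-180 − 24 = -204;  -769 − 204 = -973;  -2462 − 973 = -3435
-204 − 24 = -228;  -973 − 228 = -1201;  -3435 − 1201 = -4636
-228 − 24 = -252;  -1201 − 252 = -1453;  -4636 − 1453 = -6089
-252 − 24 = -276;  -1453 − 276 = -1729;  -6089 − 1729 = -7818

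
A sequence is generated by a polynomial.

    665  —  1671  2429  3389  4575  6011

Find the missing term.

Using the last 5 terms:
D1: 758  960  1186  1436
D2: 202  226  250
D3: 24  24
Constant third difference = 24.
Extend backward: 202 − 24 = 178;  758 − 178 = 580;  1671 − 580 = 1091

1091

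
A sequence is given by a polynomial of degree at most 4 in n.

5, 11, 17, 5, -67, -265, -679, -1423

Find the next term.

-2635

6, 6, -12, -72, -198, -414, -744
0, -18, -60, -126, -216, -330
-18, -42, -66, -90, -114
-24, -24, -24, -24
Fourth differences constant at -24.
-114 − 24 = -138;  -330 − 138 = -468;  -744 − 468 = -1212;  -1423 − 1212 = -2635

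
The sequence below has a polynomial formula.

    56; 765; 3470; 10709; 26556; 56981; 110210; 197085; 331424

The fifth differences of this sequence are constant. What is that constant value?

D1: 709, 2705, 7239, 15847, 30425, 53229, 86875, 134339
D2: 1996, 4534, 8608, 14578, 22804, 33646, 47464
D3: 2538, 4074, 5970, 8226, 10842, 13818
D4: 1536, 1896, 2256, 2616, 2976
D5: 360, 360, 360, 360

360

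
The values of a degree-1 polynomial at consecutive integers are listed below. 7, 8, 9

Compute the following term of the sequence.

1 , 1
Constant first difference = 1, so extend:
9 + 1 = 10

10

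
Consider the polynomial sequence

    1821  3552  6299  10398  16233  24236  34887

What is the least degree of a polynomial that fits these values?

1731, 2747, 4099, 5835, 8003, 10651
1016, 1352, 1736, 2168, 2648
336, 384, 432, 480
48, 48, 48
The fourth differences are constant, so the polynomial has degree 4.

4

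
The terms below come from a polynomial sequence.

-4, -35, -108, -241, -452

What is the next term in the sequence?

D1: -31, -73, -133, -211
D2: -42, -60, -78
D3: -18, -18
Constant third difference = -18, so extend:
-78 − 18 = -96;  -211 − 96 = -307;  -452 − 307 = -759

-759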